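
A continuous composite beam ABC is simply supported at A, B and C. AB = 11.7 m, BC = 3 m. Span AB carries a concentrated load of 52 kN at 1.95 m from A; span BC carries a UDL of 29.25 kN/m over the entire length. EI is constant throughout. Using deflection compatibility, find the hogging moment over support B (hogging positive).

Release continuity at B by inserting a hinge; the redundant is the internal moment M_B. The primary structure is two simply-supported spans AB and BC.
End slopes at the hinge B, treating each span as simply supported:
  span AB: point load 52 at a = 1.95: Pab(L + a)/(6LEI) = 192.2/EI
  span BC: UDL 29.25: wL³/(24EI) = 32.91/EI
  relative rotation θ_0 = (192.2 + 32.91)/EI = 225.1/EI
A unit hogging moment at B produces rotation L₁/(3EI) + L₂/(3EI) = 4.9/EI.
Compatibility: M_B·(L₁+L₂)/(3EI) = θ_0, giving M_B = 45.95 kN·m (hogging).

M_B = 45.95 kN·m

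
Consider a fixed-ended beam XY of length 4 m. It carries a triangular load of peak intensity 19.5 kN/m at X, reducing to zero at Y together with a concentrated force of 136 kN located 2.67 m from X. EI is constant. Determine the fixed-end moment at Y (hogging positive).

M_Y = 90.99 kN·m

Take the two fixed-end moments M_X, M_Y as redundants; the released structure is the simple span XY.
End rotations of the released simple span under the applied load (×1/EI):
  at X: triangular load, peak 19.5: w₀L³/(45EI) = 27.73/EI
  at Y: triangular load, peak 19.5: 7w₀L³/(360EI) = 24.27/EI
  at X: point load 136 at a = 2.67: Pab(L + b)/(6LEI) = 107.3/EI
  at Y: point load 136 at a = 2.67: Pab(L + a)/(6LEI) = 134.2/EI
  θ_X0 = 135/EI,  θ_Y0 = 158.5/EI
Flexibility coefficients: a unit moment at one end gives L/(3EI) there and L/(6EI) at the far end, so f₁₁ = f₂₂ = 1.333/EI and f₁₂ = f₂₁ = 0.6667/EI.
Compatibility — zero rotation at each built-in end:
  1.333 M_X + 0.6667 M_Y = 135
  0.6667 M_X + 1.333 M_Y = 158.5
Solving the pair gives M_X = 55.75 kN·m and M_Y = 90.99 kN·m (hogging).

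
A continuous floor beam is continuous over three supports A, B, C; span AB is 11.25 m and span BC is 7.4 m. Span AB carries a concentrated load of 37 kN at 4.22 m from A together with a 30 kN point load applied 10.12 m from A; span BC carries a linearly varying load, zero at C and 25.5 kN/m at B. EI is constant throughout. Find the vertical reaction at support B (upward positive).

R_B = 125 kN

Release continuity at B by inserting a hinge; the redundant is the internal moment M_B. The primary structure is two simply-supported spans AB and BC.
Discontinuity in slope at B on the released structure — sum the simple-span end rotations:
  span AB: point load 37 at a = 4.22: Pab(L + a)/(6LEI) = 251.6/EI
  span AB: point load 30 at a = 10.12: Pab(L + a)/(6LEI) = 108.6/EI
  span BC: triangular load, peak 25.5: w₀L³/(45EI) = 229.6/EI
  relative rotation θ_0 = (360.2 + 229.6)/EI = 589.8/EI
A unit hogging moment at B produces rotation L₁/(3EI) + L₂/(3EI) = 6.217/EI.
Compatibility: M_B·(L₁+L₂)/(3EI) = θ_0, giving M_B = 94.88 kN·m (hogging).
Span AB, ΣM about A with M_B applied at B: R_B^{AB}·11.25 = 459.7 + 94.88, so R_B^{AB} = 49.3 kN and R_A = 67 − 49.3 = 17.7 kN.
Span BC, ΣM about C: R_B^{BC}·7.4 = 465.5 + 94.88, so R_B^{BC} = 75.72 kN and R_C = 94.35 − 75.72 = 18.63 kN.
R_B = 49.3 + 75.72 = 125 kN.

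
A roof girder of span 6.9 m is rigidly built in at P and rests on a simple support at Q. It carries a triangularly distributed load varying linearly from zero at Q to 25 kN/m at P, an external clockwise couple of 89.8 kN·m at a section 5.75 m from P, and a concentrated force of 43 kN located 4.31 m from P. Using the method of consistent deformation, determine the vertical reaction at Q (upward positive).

R_Q = 56.16 kN

Take the reaction at Q as the redundant and release it; the primary structure is a cantilever fixed at P.
Downward deflection at the released point Q due to the loads:
  triangular load, peak 25 at the fixed end: w₀L⁴/(30EI) = 1889/EI
  clockwise couple 89.8 at a = 5.75: M₀a(2L − a)/(2EI) = 2078/EI
  point load 43 at a = 4.31: Pa²(3L − a)/(6EI) = 2182/EI
  δ_0 = 6149/EI
Flexibility coefficient — unit upward force at Q: δ_{QQ} = L³/(3EI) = 109.5/EI.
The prop prevents deflection at Q: R_Q = δ_0/δ_{QQ} = 6149/109.5 = 56.16 kN.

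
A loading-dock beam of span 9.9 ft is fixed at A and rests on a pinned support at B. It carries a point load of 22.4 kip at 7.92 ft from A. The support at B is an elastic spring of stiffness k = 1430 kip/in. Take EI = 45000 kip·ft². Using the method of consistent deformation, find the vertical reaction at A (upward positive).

R_A = 6.757 kip

Choose R_B as the redundant. The primary structure is the cantilever fixed at A.
Primary-structure tip deflection at B by superposition:
  point load 22.4 at a = 7.92: Pa²(3L − a)/(6EI) = 5100/EI
Tip deflection under a unit load at B: L³/(3EI) = 323.4/EI.
With EI = 45000 kip·ft²: δ_0 = 0.11334 ft and δ_{BB} = 0.007187 ft/kip.
Compatibility — the spring shortens by R_B/k under the reaction it provides: δ_0 − R_B·δ_{BB} = R_B/k. With 1/k = 1/(1430×12) ft/kip = 0.000058 ft/kip, R_B = δ_0 / (δ_{BB} + 1/k) = 0.11334 / (0.007187 + 0.000058) = 15.64 kip.
Vertical equilibrium: R_A = ΣP − R_B = 22.4 − 15.64 = 6.757 kip.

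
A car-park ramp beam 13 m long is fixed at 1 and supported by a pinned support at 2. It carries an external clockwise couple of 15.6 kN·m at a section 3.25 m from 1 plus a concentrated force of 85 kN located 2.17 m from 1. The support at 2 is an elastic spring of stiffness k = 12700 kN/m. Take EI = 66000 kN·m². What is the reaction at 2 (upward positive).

R_2 = 4.113 kN

Release the roller at 2. Primary structure: cantilever fixed at 1.
Deflection at 2 on the released cantilever, summing each load's contribution:
  clockwise couple 15.6 at a = 3.25: M₀a(2L − a)/(2EI) = 576.7/EI
  point load 85 at a = 2.17: Pa²(3L − a)/(6EI) = 2457/EI
  δ_0 = 3034/EI
Flexibility coefficient — unit upward force at 2: δ_{22} = L³/(3EI) = 732.3/EI.
With EI = 66000 kN·m²: δ_0 = 0.045964 m and δ_{22} = 0.011096 m/kN.
Compatibility — the spring shortens by R_2/k under the reaction it provides: δ_0 − R_2·δ_{22} = R_2/k. With 1/k = 0.000079 m/kN, R_2 = δ_0 / (δ_{22} + 1/k) = 0.045964 / (0.011096 + 0.000079) = 4.113 kN.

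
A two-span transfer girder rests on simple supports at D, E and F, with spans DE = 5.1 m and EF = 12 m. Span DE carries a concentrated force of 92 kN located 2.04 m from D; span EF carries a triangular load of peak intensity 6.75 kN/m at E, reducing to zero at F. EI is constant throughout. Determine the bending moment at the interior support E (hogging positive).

M_E = 68.98 kN·m

Release continuity at E by inserting a hinge; the redundant is the internal moment M_E. The primary structure is two simply-supported spans DE and EF.
Discontinuity in slope at E on the released structure — sum the simple-span end rotations:
  span DE: point load 92 at a = 2.04: Pab(L + a)/(6LEI) = 134/EI
  span EF: triangular load, peak 6.75: w₀L³/(45EI) = 259.2/EI
  relative rotation θ_0 = (134 + 259.2)/EI = 393.2/EI
A unit hogging moment at E produces rotation L₁/(3EI) + L₂/(3EI) = 5.7/EI.
Compatibility: M_E·(L₁+L₂)/(3EI) = θ_0, giving M_E = 68.98 kN·m (hogging).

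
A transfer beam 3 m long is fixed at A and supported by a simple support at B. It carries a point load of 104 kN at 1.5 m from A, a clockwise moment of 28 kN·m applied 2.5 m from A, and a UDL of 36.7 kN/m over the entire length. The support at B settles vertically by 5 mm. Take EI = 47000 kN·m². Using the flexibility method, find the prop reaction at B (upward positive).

R_B = 61.29 kN

Release the roller at B. Primary structure: cantilever fixed at A.
Free-end deflection of the primary structure under the applied loading (downward +):
  point load 104 at a = 1.5: Pa²(3L − a)/(6EI) = 292.5/EI
  clockwise couple 28 at a = 2.5: M₀a(2L − a)/(2EI) = 122.5/EI
  UDL 36.7: wL⁴/(8EI) = 371.6/EI
  δ_0 = 786.6/EI
Flexibility coefficient — unit upward force at B: δ_{BB} = L³/(3EI) = 9/EI.
With EI = 47000 kN·m²: δ_0 = 0.016736 m and δ_{BB} = 0.000191 m/kN.
Compatibility — the beam at B must follow the support down by 0.005 m: δ_0 − R_B·δ_{BB} = 0.005, so R_B = (0.016736 − 0.005)/0.000191 = 61.29 kN.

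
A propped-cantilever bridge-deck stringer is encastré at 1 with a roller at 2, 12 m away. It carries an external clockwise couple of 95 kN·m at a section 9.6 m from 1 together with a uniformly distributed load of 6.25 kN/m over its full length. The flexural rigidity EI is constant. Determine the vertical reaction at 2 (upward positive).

R_2 = 39.52 kN

Remove the prop at 2; the released (primary) structure is a cantilever built in at 1.
Primary-structure tip deflection at 2 by superposition:
  clockwise couple 95 at a = 9.6: M₀a(2L − a)/(2EI) = 6566/EI
  UDL 6.25: wL⁴/(8EI) = 16200/EI
  δ_0 = 22766/EI
Flexibility coefficient — unit upward force at 2: δ_{22} = L³/(3EI) = 576/EI.
The prop prevents deflection at 2: R_2 = δ_0/δ_{22} = 22766/576 = 39.52 kN.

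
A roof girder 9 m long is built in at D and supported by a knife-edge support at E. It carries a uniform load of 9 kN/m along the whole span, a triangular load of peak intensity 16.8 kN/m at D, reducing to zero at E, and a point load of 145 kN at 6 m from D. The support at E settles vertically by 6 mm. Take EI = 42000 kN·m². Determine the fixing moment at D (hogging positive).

M_D = 384.5 kN·m

Take the reaction at E as the redundant and release it; the primary structure is a cantilever fixed at D.
Primary-structure tip deflection at E by superposition:
  UDL 9: wL⁴/(8EI) = 7381/EI
  triangular load, peak 16.8 at the fixed end: w₀L⁴/(30EI) = 3674/EI
  point load 145 at a = 6: Pa²(3L − a)/(6EI) = 18270/EI
  δ_0 = 29325/EI
Flexibility coefficient — unit upward force at E: δ_{EE} = L³/(3EI) = 243/EI.
With EI = 42000 kN·m²: δ_0 = 0.69822 m and δ_{EE} = 0.005786 m/kN.
Compatibility — the beam at E must follow the support down by 0.006 m: δ_0 − R_E·δ_{EE} = 0.006, so R_E = (0.69822 − 0.006)/0.005786 = 119.6 kN.
Moment equilibrium about D: M_D = Σ(load moments about D) − R_E·L = 1461 − 119.6×9 = 384.5 kN·m.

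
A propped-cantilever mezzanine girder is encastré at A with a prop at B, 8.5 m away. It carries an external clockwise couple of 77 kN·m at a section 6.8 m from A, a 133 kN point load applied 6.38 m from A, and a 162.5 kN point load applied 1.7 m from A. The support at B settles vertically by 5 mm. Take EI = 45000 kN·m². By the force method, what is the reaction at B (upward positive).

R_B = 105.3 kN

Take the reaction at B as the redundant and release it; the primary structure is a cantilever fixed at A.
Deflection at B on the released cantilever, summing each load's contribution:
  clockwise couple 77 at a = 6.8: M₀a(2L − a)/(2EI) = 2670/EI
  point load 133 at a = 6.38: Pa²(3L − a)/(6EI) = 17252/EI
  point load 162.5 at a = 1.7: Pa²(3L − a)/(6EI) = 1863/EI
  δ_0 = 21785/EI
Tip deflection under a unit load at B: L³/(3EI) = 204.7/EI.
With EI = 45000 kN·m²: δ_0 = 0.48411 m and δ_{BB} = 0.004549 m/kN.
Compatibility — the beam at B must follow the support down by 0.005 m: δ_0 − R_B·δ_{BB} = 0.005, so R_B = (0.48411 − 0.005)/0.004549 = 105.3 kN.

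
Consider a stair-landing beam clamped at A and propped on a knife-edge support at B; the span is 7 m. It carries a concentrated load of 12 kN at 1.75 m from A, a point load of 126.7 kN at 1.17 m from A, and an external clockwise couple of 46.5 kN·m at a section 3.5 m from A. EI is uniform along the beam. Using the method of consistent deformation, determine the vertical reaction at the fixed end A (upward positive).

R_A = 125.2 kN

Take the reaction at B as the redundant and release it; the primary structure is a cantilever fixed at A.
Downward deflection at the released point B due to the loads:
  point load 12 at a = 1.75: Pa²(3L − a)/(6EI) = 117.9/EI
  point load 126.7 at a = 1.17: Pa²(3L − a)/(6EI) = 573.2/EI
  clockwise couple 46.5 at a = 3.5: M₀a(2L − a)/(2EI) = 854.4/EI
  δ_0 = 1546/EI
Flexibility coefficient — unit upward force at B: δ_{BB} = L³/(3EI) = 114.3/EI.
The prop prevents deflection at B: R_B = δ_0/δ_{BB} = 1546/114.3 = 13.52 kN.
Vertical equilibrium: R_A = ΣP − R_B = 138.7 − 13.52 = 125.2 kN.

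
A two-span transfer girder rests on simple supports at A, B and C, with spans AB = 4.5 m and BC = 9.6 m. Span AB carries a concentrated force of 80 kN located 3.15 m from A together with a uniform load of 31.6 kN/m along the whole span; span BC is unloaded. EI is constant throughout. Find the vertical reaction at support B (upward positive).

R_B = 142.1 kN

Release continuity at B by inserting a hinge; the redundant is the internal moment M_B. The primary structure is two simply-supported spans AB and BC.
Rotations at B on the released spans (each span's end-slope, ×1/EI):
  span AB: point load 80 at a = 3.15: Pab(L + a)/(6LEI) = 96.39/EI
  span AB: UDL 31.6: wL³/(24EI) = 120/EI
  relative rotation θ_0 = (216.4 + 0)/EI = 216.4/EI
A unit hogging moment at B produces rotation L₁/(3EI) + L₂/(3EI) = 4.7/EI.
Slope continuity at B: θ_0 = M_B·4.7/EI, so M_B = 216.4/4.7 = 46.04 kN·m (hogging).
Span AB, ΣM about A with M_B applied at B: R_B^{AB}·4.5 = 572 + 46.04, so R_B^{AB} = 137.3 kN and R_A = 222.2 − 137.3 = 84.87 kN.
Span BC, ΣM about C: R_B^{BC}·9.6 = 0 + 46.04, so R_B^{BC} = 4.795 kN and R_C = 0 − 4.795 = -4.795 kN.
R_B = 137.3 + 4.795 = 142.1 kN.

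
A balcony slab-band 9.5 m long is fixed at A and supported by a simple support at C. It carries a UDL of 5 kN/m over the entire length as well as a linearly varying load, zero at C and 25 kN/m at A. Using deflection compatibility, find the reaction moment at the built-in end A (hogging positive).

Release the roller at C. Primary structure: cantilever fixed at A.
Primary-structure tip deflection at C by superposition:
  UDL 5: wL⁴/(8EI) = 5091/EI
  triangular load, peak 25 at the fixed end: w₀L⁴/(30EI) = 6788/EI
  δ_0 = 11878/EI
Flexibility coefficient — unit upward force at C: δ_{CC} = L³/(3EI) = 285.8/EI.
Compatibility at C: δ_0 − R_C·δ_{CC} = 0, so R_C = 11878/285.8 = 41.56 kN.
Moment equilibrium about A: M_A = Σ(load moments about A) − R_C·L = 601.7 − 41.56×9.5 = 206.8 kN·m.

M_A = 206.8 kN·m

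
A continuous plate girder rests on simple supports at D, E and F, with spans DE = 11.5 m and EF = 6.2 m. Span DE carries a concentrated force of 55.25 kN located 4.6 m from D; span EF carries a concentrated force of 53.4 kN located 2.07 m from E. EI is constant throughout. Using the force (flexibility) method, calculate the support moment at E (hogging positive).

M_E = 90.84 kN·m

Take M_E as the redundant. Released structure: two simple spans DE and EF with a hinge at E.
Rotations at E on the released spans (each span's end-slope, ×1/EI):
  span DE: point load 55.25 at a = 4.6: Pab(L + a)/(6LEI) = 409.2/EI
  span EF: point load 53.4 at a = 2.07: Pab(L + b)/(6LEI) = 126.8/EI
  relative rotation θ_0 = (409.2 + 126.8)/EI = 536/EI
A unit hogging moment at E produces rotation L₁/(3EI) + L₂/(3EI) = 5.9/EI.
Compatibility: M_E·(L₁+L₂)/(3EI) = θ_0, giving M_E = 90.84 kN·m (hogging).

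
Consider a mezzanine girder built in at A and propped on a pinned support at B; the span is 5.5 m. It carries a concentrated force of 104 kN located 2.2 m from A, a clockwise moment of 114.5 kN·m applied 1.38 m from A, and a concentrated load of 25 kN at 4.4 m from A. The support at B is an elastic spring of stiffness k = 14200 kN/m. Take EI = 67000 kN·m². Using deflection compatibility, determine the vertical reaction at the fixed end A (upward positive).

R_A = 80.21 kN

Remove the prop at B; the released (primary) structure is a cantilever built in at A.
Downward deflection at the released point B due to the loads:
  point load 104 at a = 2.2: Pa²(3L − a)/(6EI) = 1200/EI
  clockwise couple 114.5 at a = 1.38: M₀a(2L − a)/(2EI) = 760/EI
  point load 25 at a = 4.4: Pa²(3L − a)/(6EI) = 976.1/EI
  δ_0 = 2936/EI
Flexibility coefficient — unit upward force at B: δ_{BB} = L³/(3EI) = 55.46/EI.
With EI = 67000 kN·m²: δ_0 = 0.043817 m and δ_{BB} = 0.000828 m/kN.
Compatibility — the spring shortens by R_B/k under the reaction it provides: δ_0 − R_B·δ_{BB} = R_B/k. With 1/k = 0.00007 m/kN, R_B = δ_0 / (δ_{BB} + 1/k) = 0.043817 / (0.000828 + 0.00007) = 48.79 kN.
Vertical equilibrium: R_A = ΣP − R_B = 129 − 48.79 = 80.21 kN.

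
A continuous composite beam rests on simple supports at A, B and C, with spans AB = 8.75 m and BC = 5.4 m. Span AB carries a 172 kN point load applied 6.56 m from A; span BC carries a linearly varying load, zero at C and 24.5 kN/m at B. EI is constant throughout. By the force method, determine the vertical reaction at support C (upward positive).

R_C = -9.608 kN

Take M_B as the redundant. Released structure: two simple spans AB and BC with a hinge at B.
End slopes at the hinge B, treating each span as simply supported:
  span AB: point load 172 at a = 6.56: Pab(L + a)/(6LEI) = 720.6/EI
  span BC: triangular load, peak 24.5: w₀L³/(45EI) = 85.73/EI
  relative rotation θ_0 = (720.6 + 85.73)/EI = 806.3/EI
A unit hogging moment at B produces rotation L₁/(3EI) + L₂/(3EI) = 4.717/EI.
Compatibility: M_B·(L₁+L₂)/(3EI) = θ_0, giving M_B = 171 kN·m (hogging).
Span BC, ΣM about C: R_B^{BC}·5.4 = 238.1 + 171, so R_B^{BC} = 75.76 kN and R_C = 66.15 − 75.76 = -9.608 kN.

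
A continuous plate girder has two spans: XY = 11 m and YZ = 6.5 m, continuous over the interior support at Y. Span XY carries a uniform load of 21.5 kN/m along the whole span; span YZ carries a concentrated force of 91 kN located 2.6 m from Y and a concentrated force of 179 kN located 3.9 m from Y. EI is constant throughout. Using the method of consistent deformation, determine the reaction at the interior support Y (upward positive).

Take M_Y as the redundant. Released structure: two simple spans XY and YZ with a hinge at Y.
Discontinuity in slope at Y on the released structure — sum the simple-span end rotations:
  span XY: UDL 21.5: wL³/(24EI) = 1192/EI
  span YZ: point load 91 at a = 2.6: Pab(L + b)/(6LEI) = 246.1/EI
  span YZ: point load 179 at a = 3.9: Pab(L + b)/(6LEI) = 423.5/EI
  relative rotation θ_0 = (1192 + 669.6)/EI = 1862/EI
A unit hogging moment at Y produces rotation L₁/(3EI) + L₂/(3EI) = 5.833/EI.
Compatibility: M_Y·(L₁+L₂)/(3EI) = θ_0, giving M_Y = 319.2 kN·m (hogging).
Span XY, ΣM about X with M_Y applied at Y: R_Y^{XY}·11 = 1301 + 319.2, so R_Y^{XY} = 147.3 kN and R_X = 236.5 − 147.3 = 89.23 kN.
Span YZ, ΣM about Z: R_Y^{YZ}·6.5 = 820.3 + 319.2, so R_Y^{YZ} = 175.3 kN and R_Z = 270 − 175.3 = 94.69 kN.
R_Y = 147.3 + 175.3 = 322.6 kN.

R_Y = 322.6 kN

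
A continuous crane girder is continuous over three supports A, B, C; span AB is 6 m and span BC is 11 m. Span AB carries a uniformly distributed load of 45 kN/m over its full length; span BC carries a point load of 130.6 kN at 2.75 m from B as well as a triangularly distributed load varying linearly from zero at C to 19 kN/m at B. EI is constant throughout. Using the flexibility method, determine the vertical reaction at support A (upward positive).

Take M_B as the redundant. Released structure: two simple spans AB and BC with a hinge at B.
Rotations at B on the released spans (each span's end-slope, ×1/EI):
  span AB: UDL 45: wL³/(24EI) = 405/EI
  span BC: point load 130.6 at a = 2.75: Pab(L + b)/(6LEI) = 864.2/EI
  span BC: triangular load, peak 19: w₀L³/(45EI) = 562/EI
  relative rotation θ_0 = (405 + 1426)/EI = 1831/EI
A unit hogging moment at B produces rotation L₁/(3EI) + L₂/(3EI) = 5.667/EI.
Compatibility: M_B·(L₁+L₂)/(3EI) = θ_0, giving M_B = 323.1 kN·m (hogging).
Span AB, ΣM about A with M_B applied at B: R_B^{AB}·6 = 810 + 323.1, so R_B^{AB} = 188.9 kN and R_A = 270 − 188.9 = 81.14 kN.

R_A = 81.14 kN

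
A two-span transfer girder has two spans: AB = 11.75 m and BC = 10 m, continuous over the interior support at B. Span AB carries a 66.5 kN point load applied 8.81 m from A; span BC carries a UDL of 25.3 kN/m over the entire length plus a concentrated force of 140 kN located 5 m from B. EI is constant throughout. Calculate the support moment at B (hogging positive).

M_B = 335.4 kN·m

Insert a hinge at B; M_B is the redundant, and each span becomes simply supported.
End slopes at the hinge B, treating each span as simply supported:
  span AB: point load 66.5 at a = 8.81: Pab(L + a)/(6LEI) = 502.3/EI
  span BC: UDL 25.3: wL³/(24EI) = 1054/EI
  span BC: point load 140 at a = 5: Pab(L + b)/(6LEI) = 875/EI
  relative rotation θ_0 = (502.3 + 1929)/EI = 2431/EI
A unit hogging moment at B produces rotation L₁/(3EI) + L₂/(3EI) = 7.25/EI.
Compatibility: M_B·(L₁+L₂)/(3EI) = θ_0, giving M_B = 335.4 kN·m (hogging).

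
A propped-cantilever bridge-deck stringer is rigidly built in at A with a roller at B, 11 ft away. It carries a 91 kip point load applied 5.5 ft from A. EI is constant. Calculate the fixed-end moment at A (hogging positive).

Release the roller at B. Primary structure: cantilever fixed at A.
Primary-structure tip deflection at B by superposition:
  point load 91 at a = 5.5: Pa²(3L − a)/(6EI) = 12617/EI
Tip deflection under a unit load at B: L³/(3EI) = 443.7/EI.
Compatibility at B: δ_0 − R_B·δ_{BB} = 0, so R_B = 12617/443.7 = 28.44 kip.
Moment equilibrium about A: M_A = Σ(load moments about A) − R_B·L = 500.5 − 28.44×11 = 187.7 kip·ft.

M_A = 187.7 kip·ft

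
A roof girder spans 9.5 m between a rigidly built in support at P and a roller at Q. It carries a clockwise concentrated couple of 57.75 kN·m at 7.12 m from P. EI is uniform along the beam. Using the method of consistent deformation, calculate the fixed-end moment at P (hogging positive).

M_P = -23.44 kN·m

Remove the prop at Q; the released (primary) structure is a cantilever built in at P.
Primary-structure tip deflection at Q by superposition:
  clockwise couple 57.75 at a = 7.12: M₀a(2L − a)/(2EI) = 2442/EI
Tip deflection under a unit load at Q: L³/(3EI) = 285.8/EI.
Compatibility at Q: δ_0 − R_Q·δ_{QQ} = 0, so R_Q = 2442/285.8 = 8.546 kN.
Moment equilibrium about P: M_P = Σ(load moments about P) − R_Q·L = 57.75 − 8.546×9.5 = -23.44 kN·m.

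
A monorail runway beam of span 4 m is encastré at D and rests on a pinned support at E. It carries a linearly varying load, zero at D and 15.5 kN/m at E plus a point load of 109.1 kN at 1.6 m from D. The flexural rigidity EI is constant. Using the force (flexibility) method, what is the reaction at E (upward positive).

R_E = 39.74 kN

Release the roller at E. Primary structure: cantilever fixed at D.
Free-end deflection of the primary structure under the applied loading (downward +):
  triangular load, peak 15.5 at the free end: 11w₀L⁴/(120EI) = 363.7/EI
  point load 109.1 at a = 1.6: Pa²(3L − a)/(6EI) = 484.1/EI
  δ_0 = 847.8/EI
Tip deflection under a unit load at E: L³/(3EI) = 21.33/EI.
The prop prevents deflection at E: R_E = δ_0/δ_{EE} = 847.8/21.33 = 39.74 kN.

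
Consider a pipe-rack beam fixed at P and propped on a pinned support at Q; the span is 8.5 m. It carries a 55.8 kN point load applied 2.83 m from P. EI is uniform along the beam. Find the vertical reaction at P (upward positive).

R_P = 47.55 kN

Remove the prop at Q; the released (primary) structure is a cantilever built in at P.
Primary-structure tip deflection at Q by superposition:
  point load 55.8 at a = 2.83: Pa²(3L − a)/(6EI) = 1689/EI
Flexibility coefficient — unit upward force at Q: δ_{QQ} = L³/(3EI) = 204.7/EI.
Compatibility at Q: δ_0 − R_Q·δ_{QQ} = 0, so R_Q = 1689/204.7 = 8.248 kN.
Vertical equilibrium: R_P = ΣP − R_Q = 55.8 − 8.248 = 47.55 kN.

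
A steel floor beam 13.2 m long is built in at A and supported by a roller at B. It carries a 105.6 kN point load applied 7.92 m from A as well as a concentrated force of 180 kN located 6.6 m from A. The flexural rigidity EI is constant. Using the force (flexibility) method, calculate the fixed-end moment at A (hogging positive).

M_A = 679.7 kN·m

Release the roller at B. Primary structure: cantilever fixed at A.
Deflection at B on the released cantilever, summing each load's contribution:
  point load 105.6 at a = 7.92: Pa²(3L − a)/(6EI) = 34974/EI
  point load 180 at a = 6.6: Pa²(3L − a)/(6EI) = 43124/EI
  δ_0 = 78099/EI
Tip deflection under a unit load at B: L³/(3EI) = 766.7/EI.
The prop prevents deflection at B: R_B = δ_0/δ_{BB} = 78099/766.7 = 101.9 kN.
Moment equilibrium about A: M_A = Σ(load moments about A) − R_B·L = 2024 − 101.9×13.2 = 679.7 kN·m.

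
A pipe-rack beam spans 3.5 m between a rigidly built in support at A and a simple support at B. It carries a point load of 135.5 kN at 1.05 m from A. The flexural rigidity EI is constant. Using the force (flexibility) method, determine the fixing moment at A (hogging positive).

M_A = 84.65 kN·m

Take the reaction at B as the redundant and release it; the primary structure is a cantilever fixed at A.
Free-end deflection of the primary structure under the applied loading (downward +):
  point load 135.5 at a = 1.05: Pa²(3L − a)/(6EI) = 235.3/EI
Tip deflection under a unit load at B: L³/(3EI) = 14.29/EI.
Compatibility at B: δ_0 − R_B·δ_{BB} = 0, so R_B = 235.3/14.29 = 16.46 kN.
Moment equilibrium about A: M_A = Σ(load moments about A) − R_B·L = 142.3 − 16.46×3.5 = 84.65 kN·m.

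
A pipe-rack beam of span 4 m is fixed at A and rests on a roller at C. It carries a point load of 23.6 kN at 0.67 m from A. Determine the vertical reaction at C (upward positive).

R_C = 0.9377 kN

Remove the prop at C; the released (primary) structure is a cantilever built in at A.
Free-end deflection of the primary structure under the applied loading (downward +):
  point load 23.6 at a = 0.67: Pa²(3L − a)/(6EI) = 20.01/EI
Tip deflection under a unit load at C: L³/(3EI) = 21.33/EI.
The prop prevents deflection at C: R_C = δ_0/δ_{CC} = 20.01/21.33 = 0.9377 kN.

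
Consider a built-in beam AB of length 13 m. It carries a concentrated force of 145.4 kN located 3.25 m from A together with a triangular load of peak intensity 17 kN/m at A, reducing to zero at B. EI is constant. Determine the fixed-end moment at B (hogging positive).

Release both end moments; the primary structure is a simply-supported span AB with redundants M_A and M_B.
Simple-span end rotations at A and B under the given loads:
  at A: point load 145.4 at a = 3.25: Pab(L + b)/(6LEI) = 1344/EI
  at B: point load 145.4 at a = 3.25: Pab(L + a)/(6LEI) = 959.9/EI
  at A: triangular load, peak 17: w₀L³/(45EI) = 830/EI
  at B: triangular load, peak 17: 7w₀L³/(360EI) = 726.2/EI
  θ_A0 = 2174/EI,  θ_B0 = 1686/EI
Flexibility coefficients: a unit moment at one end gives L/(3EI) there and L/(6EI) at the far end, so f₁₁ = f₂₂ = 4.333/EI and f₁₂ = f₂₁ = 2.167/EI.
Compatibility — zero rotation at each built-in end:
  4.333 M_A + 2.167 M_B = 2174
  2.167 M_A + 4.333 M_B = 1686
Solving the pair gives M_A = 409.5 kN·m and M_B = 184.4 kN·m (hogging).

M_B = 184.4 kN·m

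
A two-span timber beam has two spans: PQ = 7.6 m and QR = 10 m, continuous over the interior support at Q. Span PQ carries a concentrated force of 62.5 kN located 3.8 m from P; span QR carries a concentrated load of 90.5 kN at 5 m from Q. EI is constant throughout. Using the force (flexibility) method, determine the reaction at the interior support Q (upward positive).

Take M_Q as the redundant. Released structure: two simple spans PQ and QR with a hinge at Q.
End slopes at the hinge Q, treating each span as simply supported:
  span PQ: point load 62.5 at a = 3.8: Pab(L + a)/(6LEI) = 225.6/EI
  span QR: point load 90.5 at a = 5: Pab(L + b)/(6LEI) = 565.6/EI
  relative rotation θ_0 = (225.6 + 565.6)/EI = 791.2/EI
A unit hogging moment at Q produces rotation L₁/(3EI) + L₂/(3EI) = 5.867/EI.
Slope continuity at Q: θ_0 = M_Q·5.867/EI, so M_Q = 791.2/5.867 = 134.9 kN·m (hogging).
Span PQ, ΣM about P with M_Q applied at Q: R_Q^{PQ}·7.6 = 237.5 + 134.9, so R_Q^{PQ} = 49 kN and R_P = 62.5 − 49 = 13.5 kN.
Span QR, ΣM about R: R_Q^{QR}·10 = 452.5 + 134.9, so R_Q^{QR} = 58.74 kN and R_R = 90.5 − 58.74 = 31.76 kN.
R_Q = 49 + 58.74 = 107.7 kN.

R_Q = 107.7 kN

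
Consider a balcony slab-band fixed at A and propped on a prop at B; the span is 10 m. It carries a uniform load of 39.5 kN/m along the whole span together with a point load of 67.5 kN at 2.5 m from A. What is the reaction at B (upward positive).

Remove the prop at B; the released (primary) structure is a cantilever built in at A.
Primary-structure tip deflection at B by superposition:
  UDL 39.5: wL⁴/(8EI) = 49375/EI
  point load 67.5 at a = 2.5: Pa²(3L − a)/(6EI) = 1934/EI
  δ_0 = 51309/EI
Tip deflection under a unit load at B: L³/(3EI) = 333.3/EI.
Compatibility at B: δ_0 − R_B·δ_{BB} = 0, so R_B = 51309/333.3 = 153.9 kN.

R_B = 153.9 kN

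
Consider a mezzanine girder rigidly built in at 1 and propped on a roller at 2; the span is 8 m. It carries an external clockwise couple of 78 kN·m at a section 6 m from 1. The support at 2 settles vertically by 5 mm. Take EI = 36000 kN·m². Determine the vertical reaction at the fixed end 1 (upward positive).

Remove the prop at 2; the released (primary) structure is a cantilever built in at 1.
Downward deflection at the released point 2 due to the loads:
  clockwise couple 78 at a = 6: M₀a(2L − a)/(2EI) = 2340/EI
Tip deflection under a unit load at 2: L³/(3EI) = 170.7/EI.
With EI = 36000 kN·m²: δ_0 = 0.065 m and δ_{22} = 0.004741 m/kN.
Compatibility — the beam at 2 must follow the support down by 0.005 m: δ_0 − R_2·δ_{22} = 0.005, so R_2 = (0.065 − 0.005)/0.004741 = 12.66 kN.
Vertical equilibrium: R_1 = ΣP − R_2 = 0 − 12.66 = -12.66 kN.

R_1 = -12.66 kN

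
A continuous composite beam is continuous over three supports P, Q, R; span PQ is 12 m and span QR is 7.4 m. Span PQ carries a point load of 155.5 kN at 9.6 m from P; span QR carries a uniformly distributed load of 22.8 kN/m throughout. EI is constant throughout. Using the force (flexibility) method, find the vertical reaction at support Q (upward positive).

R_Q = 258.1 kN

Insert a hinge at Q; M_Q is the redundant, and each span becomes simply supported.
Rotations at Q on the released spans (each span's end-slope, ×1/EI):
  span PQ: point load 155.5 at a = 9.6: Pab(L + a)/(6LEI) = 1075/EI
  span QR: UDL 22.8: wL³/(24EI) = 385/EI
  relative rotation θ_0 = (1075 + 385)/EI = 1460/EI
A unit hogging moment at Q produces rotation L₁/(3EI) + L₂/(3EI) = 6.467/EI.
Slope continuity at Q: θ_0 = M_Q·6.467/EI, so M_Q = 1460/6.467 = 225.7 kN·m (hogging).
Span PQ, ΣM about P with M_Q applied at Q: R_Q^{PQ}·12 = 1493 + 225.7, so R_Q^{PQ} = 143.2 kN and R_P = 155.5 − 143.2 = 12.29 kN.
Span QR, ΣM about R: R_Q^{QR}·7.4 = 624.3 + 225.7, so R_Q^{QR} = 114.9 kN and R_R = 168.7 − 114.9 = 53.85 kN.
R_Q = 143.2 + 114.9 = 258.1 kN.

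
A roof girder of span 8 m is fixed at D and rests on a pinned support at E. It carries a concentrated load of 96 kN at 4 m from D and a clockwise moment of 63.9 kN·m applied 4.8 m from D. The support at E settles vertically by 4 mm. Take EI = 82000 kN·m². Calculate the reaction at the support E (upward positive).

Remove the prop at E; the released (primary) structure is a cantilever built in at D.
Primary-structure tip deflection at E by superposition:
  point load 96 at a = 4: Pa²(3L − a)/(6EI) = 5120/EI
  clockwise couple 63.9 at a = 4.8: M₀a(2L − a)/(2EI) = 1718/EI
  δ_0 = 6838/EI
Flexibility coefficient — unit upward force at E: δ_{EE} = L³/(3EI) = 170.7/EI.
With EI = 82000 kN·m²: δ_0 = 0.083386 m and δ_{EE} = 0.002081 m/kN.
Compatibility — the beam at E must follow the support down by 0.004 m: δ_0 − R_E·δ_{EE} = 0.004, so R_E = (0.083386 − 0.004)/0.002081 = 38.14 kN.

R_E = 38.14 kN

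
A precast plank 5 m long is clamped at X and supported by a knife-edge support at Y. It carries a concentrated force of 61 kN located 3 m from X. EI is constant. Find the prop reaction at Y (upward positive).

Remove the prop at Y; the released (primary) structure is a cantilever built in at X.
Free-end deflection of the primary structure under the applied loading (downward +):
  point load 61 at a = 3: Pa²(3L − a)/(6EI) = 1098/EI
Flexibility coefficient — unit upward force at Y: δ_{YY} = L³/(3EI) = 41.67/EI.
Compatibility at Y: δ_0 − R_Y·δ_{YY} = 0, so R_Y = 1098/41.67 = 26.35 kN.

R_Y = 26.35 kN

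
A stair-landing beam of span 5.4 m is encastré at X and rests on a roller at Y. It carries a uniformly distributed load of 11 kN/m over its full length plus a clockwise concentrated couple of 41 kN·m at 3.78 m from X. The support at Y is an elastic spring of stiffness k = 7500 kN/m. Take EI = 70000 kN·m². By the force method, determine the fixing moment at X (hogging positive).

M_X = 51.74 kN·m

Release the roller at Y. Primary structure: cantilever fixed at X.
Deflection at Y on the released cantilever, summing each load's contribution:
  UDL 11: wL⁴/(8EI) = 1169/EI
  clockwise couple 41 at a = 3.78: M₀a(2L − a)/(2EI) = 544/EI
  δ_0 = 1713/EI
Tip deflection under a unit load at Y: L³/(3EI) = 52.49/EI.
With EI = 70000 kN·m²: δ_0 = 0.024474 m and δ_{YY} = 0.00075 m/kN.
Compatibility — the spring shortens by R_Y/k under the reaction it provides: δ_0 − R_Y·δ_{YY} = R_Y/k. With 1/k = 0.000133 m/kN, R_Y = δ_0 / (δ_{YY} + 1/k) = 0.024474 / (0.00075 + 0.000133) = 27.71 kN.
Moment equilibrium about X: M_X = Σ(load moments about X) − R_Y·L = 201.4 − 27.71×5.4 = 51.74 kN·m.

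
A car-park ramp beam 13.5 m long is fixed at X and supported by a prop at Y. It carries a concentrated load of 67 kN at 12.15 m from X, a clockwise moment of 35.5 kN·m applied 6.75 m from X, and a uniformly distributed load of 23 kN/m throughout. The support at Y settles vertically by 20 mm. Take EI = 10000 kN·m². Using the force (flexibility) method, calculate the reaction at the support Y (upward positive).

Release the roller at Y. Primary structure: cantilever fixed at X.
Free-end deflection of the primary structure under the applied loading (downward +):
  point load 67 at a = 12.15: Pa²(3L − a)/(6EI) = 46734/EI
  clockwise couple 35.5 at a = 6.75: M₀a(2L − a)/(2EI) = 2426/EI
  UDL 23: wL⁴/(8EI) = 95493/EI
  δ_0 = 144653/EI
Flexibility coefficient — unit upward force at Y: δ_{YY} = L³/(3EI) = 820.1/EI.
With EI = 10000 kN·m²: δ_0 = 14.465 m and δ_{YY} = 0.082013 m/kN.
Compatibility — the beam at Y must follow the support down by 0.02 m: δ_0 − R_Y·δ_{YY} = 0.02, so R_Y = (14.465 − 0.02)/0.082013 = 176.1 kN.

R_Y = 176.1 kN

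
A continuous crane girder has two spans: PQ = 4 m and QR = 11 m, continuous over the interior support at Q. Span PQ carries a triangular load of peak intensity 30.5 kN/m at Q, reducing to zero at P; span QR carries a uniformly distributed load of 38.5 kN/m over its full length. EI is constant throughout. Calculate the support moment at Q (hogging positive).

M_Q = 435.7 kN·m

Release continuity at Q by inserting a hinge; the redundant is the internal moment M_Q. The primary structure is two simply-supported spans PQ and QR.
Rotations at Q on the released spans (each span's end-slope, ×1/EI):
  span PQ: triangular load, peak 30.5: w₀L³/(45EI) = 43.38/EI
  span QR: UDL 38.5: wL³/(24EI) = 2135/EI
  relative rotation θ_0 = (43.38 + 2135)/EI = 2179/EI
A unit hogging moment at Q produces rotation L₁/(3EI) + L₂/(3EI) = 5/EI.
Slope continuity at Q: θ_0 = M_Q·5/EI, so M_Q = 2179/5 = 435.7 kN·m (hogging).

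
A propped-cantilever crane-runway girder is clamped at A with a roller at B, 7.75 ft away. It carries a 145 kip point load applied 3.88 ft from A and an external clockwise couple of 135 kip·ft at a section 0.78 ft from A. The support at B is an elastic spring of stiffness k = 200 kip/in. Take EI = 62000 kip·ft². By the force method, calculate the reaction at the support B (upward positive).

Take the reaction at B as the redundant and release it; the primary structure is a cantilever fixed at A.
Deflection at B on the released cantilever, summing each load's contribution:
  point load 145 at a = 3.88: Pa²(3L − a)/(6EI) = 7047/EI
  clockwise couple 135 at a = 0.78: M₀a(2L − a)/(2EI) = 775/EI
  δ_0 = 7822/EI
Tip deflection under a unit load at B: L³/(3EI) = 155.2/EI.
With EI = 62000 kip·ft²: δ_0 = 0.12616 ft and δ_{BB} = 0.002503 ft/kip.
Compatibility — the spring shortens by R_B/k under the reaction it provides: δ_0 − R_B·δ_{BB} = R_B/k. With 1/k = 1/(200×12) ft/kip = 0.000417 ft/kip, R_B = δ_0 / (δ_{BB} + 1/k) = 0.12616 / (0.002503 + 0.000417) = 43.22 kip.

R_B = 43.22 kip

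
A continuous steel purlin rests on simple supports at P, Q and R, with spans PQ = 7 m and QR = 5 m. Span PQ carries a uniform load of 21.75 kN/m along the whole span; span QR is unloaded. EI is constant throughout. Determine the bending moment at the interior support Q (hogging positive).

Release continuity at Q by inserting a hinge; the redundant is the internal moment M_Q. The primary structure is two simply-supported spans PQ and QR.
Rotations at Q on the released spans (each span's end-slope, ×1/EI):
  span PQ: UDL 21.75: wL³/(24EI) = 310.8/EI
  relative rotation θ_0 = (310.8 + 0)/EI = 310.8/EI
A unit hogging moment at Q produces rotation L₁/(3EI) + L₂/(3EI) = 4/EI.
Compatibility: M_Q·(L₁+L₂)/(3EI) = θ_0, giving M_Q = 77.71 kN·m (hogging).

M_Q = 77.71 kN·m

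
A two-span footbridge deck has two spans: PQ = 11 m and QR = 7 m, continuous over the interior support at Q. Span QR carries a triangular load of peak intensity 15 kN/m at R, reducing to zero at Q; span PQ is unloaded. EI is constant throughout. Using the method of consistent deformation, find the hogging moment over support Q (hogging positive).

Take M_Q as the redundant. Released structure: two simple spans PQ and QR with a hinge at Q.
Discontinuity in slope at Q on the released structure — sum the simple-span end rotations:
  span QR: triangular load, peak 15: 7w₀L³/(360EI) = 100/EI
  relative rotation θ_0 = (0 + 100)/EI = 100/EI
A unit hogging moment at Q produces rotation L₁/(3EI) + L₂/(3EI) = 6/EI.
Slope continuity at Q: θ_0 = M_Q·6/EI, so M_Q = 100/6 = 16.67 kN·m (hogging).

M_Q = 16.67 kN·m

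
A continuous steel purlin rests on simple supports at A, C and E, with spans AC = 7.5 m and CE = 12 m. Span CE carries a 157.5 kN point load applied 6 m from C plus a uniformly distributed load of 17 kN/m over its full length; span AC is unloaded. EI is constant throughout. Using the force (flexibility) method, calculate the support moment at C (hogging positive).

Insert a hinge at C; M_C is the redundant, and each span becomes simply supported.
Discontinuity in slope at C on the released structure — sum the simple-span end rotations:
  span CE: point load 157.5 at a = 6: Pab(L + b)/(6LEI) = 1418/EI
  span CE: UDL 17: wL³/(24EI) = 1224/EI
  relative rotation θ_0 = (0 + 2642)/EI = 2642/EI
A unit hogging moment at C produces rotation L₁/(3EI) + L₂/(3EI) = 6.5/EI.
Compatibility: M_C·(L₁+L₂)/(3EI) = θ_0, giving M_C = 406.4 kN·m (hogging).

M_C = 406.4 kN·m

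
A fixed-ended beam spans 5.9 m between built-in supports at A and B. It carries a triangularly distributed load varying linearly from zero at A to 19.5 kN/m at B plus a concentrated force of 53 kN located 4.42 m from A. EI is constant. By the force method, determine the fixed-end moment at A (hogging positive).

Take the two fixed-end moments M_A, M_B as redundants; the released structure is the simple span AB.
End rotations of the released simple span under the applied load (×1/EI):
  at A: triangular load, peak 19.5: 7w₀L³/(360EI) = 77.87/EI
  at B: triangular load, peak 19.5: w₀L³/(45EI) = 89/EI
  at A: point load 53 at a = 4.42: Pab(L + b)/(6LEI) = 72.28/EI
  at B: point load 53 at a = 4.42: Pab(L + a)/(6LEI) = 101.1/EI
  θ_A0 = 150.2/EI,  θ_B0 = 190.1/EI
Flexibility coefficients: a unit moment at one end gives L/(3EI) there and L/(6EI) at the far end, so f₁₁ = f₂₂ = 1.967/EI and f₁₂ = f₂₁ = 0.9833/EI.
Compatibility — zero rotation at each built-in end:
  1.967 M_A + 0.9833 M_B = 150.2
  0.9833 M_A + 1.967 M_B = 190.1
Solving the pair gives M_A = 37.37 kN·m and M_B = 77.96 kN·m (hogging).

M_A = 37.37 kN·m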